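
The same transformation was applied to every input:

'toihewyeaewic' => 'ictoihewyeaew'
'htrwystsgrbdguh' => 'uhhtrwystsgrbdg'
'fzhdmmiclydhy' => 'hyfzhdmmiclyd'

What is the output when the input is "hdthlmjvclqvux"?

The rule is to move the last 2 characters to the front (rotate right by 2).
Applying that to "hdthlmjvclqvux" gives "uxhdthlmjvclqv".

uxhdthlmjvclqv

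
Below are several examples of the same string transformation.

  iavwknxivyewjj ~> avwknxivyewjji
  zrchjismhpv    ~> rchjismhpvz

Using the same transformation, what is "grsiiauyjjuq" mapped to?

rsiiauyjjuqg

The transformation: move the first character to the end.
Applying that to "grsiiauyjjuq" gives "rsiiauyjjuqg".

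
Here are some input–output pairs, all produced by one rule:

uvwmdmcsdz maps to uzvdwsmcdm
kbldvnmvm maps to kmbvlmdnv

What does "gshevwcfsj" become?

gjsshfecvw

In each case the input is transformed by: take characters alternately from the front and the back (1st, last, 2nd, 2nd-last, ...).
For "gshevwcfsj" the result is "gjsshfecvw".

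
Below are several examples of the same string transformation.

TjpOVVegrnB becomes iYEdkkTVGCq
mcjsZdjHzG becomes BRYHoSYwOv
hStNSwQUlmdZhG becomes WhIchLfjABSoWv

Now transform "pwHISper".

In each case the input is transformed by: flip the case of every letter, then shift every letter 11 places backward in the alphabet (wrapping around).
Starting from "pwHISper": after the first operation, "PWhisPER"; after the second, "ELwxhETG".

ELwxhETG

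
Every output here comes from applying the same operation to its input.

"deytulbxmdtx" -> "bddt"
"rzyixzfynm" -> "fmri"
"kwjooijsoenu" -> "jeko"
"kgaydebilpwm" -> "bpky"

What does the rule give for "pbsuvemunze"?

The transformation: keep one character in every 3, starting at position 1 (positions 1st, 4th, 7th, ...), then move the last 2 characters to the front (rotate right by 2).
Applying both steps to "pbsuvemunze": "pumz", then "mzpu".
(Check on "kwjooijsoenu": → "koje" → "jeko" ✓)

mzpu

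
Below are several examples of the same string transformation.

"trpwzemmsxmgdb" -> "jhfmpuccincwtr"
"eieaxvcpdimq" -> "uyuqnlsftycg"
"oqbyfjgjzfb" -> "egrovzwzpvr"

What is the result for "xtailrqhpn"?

njqybhgxfd

What's happening: shift every letter 10 places backward in the alphabet (wrapping around).
Doing the same to "xtailrqhpn": "njqybhgxfd".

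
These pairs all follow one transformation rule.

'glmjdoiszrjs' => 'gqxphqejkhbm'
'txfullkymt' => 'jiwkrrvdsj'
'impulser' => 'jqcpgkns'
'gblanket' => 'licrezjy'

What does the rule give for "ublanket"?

In each case the input is transformed by: swap the front and back halves of the string, then shift every letter 2 places backward in the alphabet (wrapping around).
Starting from "ublanket": after the first operation, "nketubla"; after the second, "licrszjy".
(Check on "gblanket": → "nketgbla" → "licrezjy" ✓)

licrszjy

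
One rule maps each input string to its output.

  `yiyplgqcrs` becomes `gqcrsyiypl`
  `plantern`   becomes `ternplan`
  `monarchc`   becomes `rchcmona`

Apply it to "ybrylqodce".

The transformation: swap the front and back halves of the string.
So "ybrylqodce" becomes "qodceybryl".

qodceybryl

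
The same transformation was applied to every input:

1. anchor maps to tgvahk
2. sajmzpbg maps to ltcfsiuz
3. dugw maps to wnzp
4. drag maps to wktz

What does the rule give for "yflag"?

ryetz

The rule is to shift every letter 7 places backward in the alphabet (wrapping around).
"yflag" → "ryetz".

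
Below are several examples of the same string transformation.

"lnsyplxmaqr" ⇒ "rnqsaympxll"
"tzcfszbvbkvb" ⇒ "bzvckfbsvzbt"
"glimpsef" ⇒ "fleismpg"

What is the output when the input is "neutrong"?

Looking at the pairs, the operation is to take characters alternately from the front and the back (1st, last, 2nd, 2nd-last, ...), then move the first character to the end.
On "neutrong": the first step gives "ngenuotr", and the second then gives "genuotrn".

genuotrn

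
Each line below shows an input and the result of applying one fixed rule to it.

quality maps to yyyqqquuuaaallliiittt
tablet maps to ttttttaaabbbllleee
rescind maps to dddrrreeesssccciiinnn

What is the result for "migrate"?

eeemmmiiigggrrraaattt

Rule — move the last character to the front, then repeat every character 3 times.
Starting from "migrate": after the first operation, "emigrat"; after the second, "eeemmmiiigggrrraaattt".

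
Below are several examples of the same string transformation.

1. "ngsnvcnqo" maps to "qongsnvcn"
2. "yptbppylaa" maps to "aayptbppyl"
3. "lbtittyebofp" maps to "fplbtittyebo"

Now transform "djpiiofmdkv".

Each output is the input with this applied: move the last 2 characters to the front (rotate right by 2).
"djpiiofmdkv" → "kvdjpiiofmd".

kvdjpiiofmd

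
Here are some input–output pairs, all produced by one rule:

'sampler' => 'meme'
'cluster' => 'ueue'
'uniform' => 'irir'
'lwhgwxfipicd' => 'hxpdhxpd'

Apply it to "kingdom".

Rule — keep one character in every 3, starting at position 3 (positions 3rd, 6th, 9th, ...), then write the whole string twice.
Working it through for "kingdom": intermediate "no", final "nono".

nono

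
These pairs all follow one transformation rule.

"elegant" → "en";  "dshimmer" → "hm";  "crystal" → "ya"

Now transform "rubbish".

Looking at the pairs, the operation is to keep one character in every 3, starting at position 3 (positions 3rd, 6th, 9th, ...).
On "rubbish" that produces "bs".

bs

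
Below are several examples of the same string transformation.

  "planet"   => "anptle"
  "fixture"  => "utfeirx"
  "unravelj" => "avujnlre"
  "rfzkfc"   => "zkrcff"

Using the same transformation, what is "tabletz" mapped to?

eltzatb

Each output is the input with this applied: take characters alternately from the front and the back (1st, last, 2nd, 2nd-last, ...), then move the last 2 characters to the front (rotate right by 2).
Applying both steps to "tabletz": "tzatbel", then "eltzatb".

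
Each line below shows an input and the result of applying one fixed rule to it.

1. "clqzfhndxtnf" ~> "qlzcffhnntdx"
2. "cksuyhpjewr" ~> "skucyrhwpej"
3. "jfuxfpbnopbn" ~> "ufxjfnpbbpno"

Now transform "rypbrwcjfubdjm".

pybrrmwjcdjbfu

The transformation: move the first 2 characters to the end (rotate left by 2), then take characters alternately from the front and the back (1st, last, 2nd, 2nd-last, ...).
Starting from "rypbrwcjfubdjm": after the first operation, "pbrwcjfubdjmry"; after the second, "pybrrmwjcdjbfu".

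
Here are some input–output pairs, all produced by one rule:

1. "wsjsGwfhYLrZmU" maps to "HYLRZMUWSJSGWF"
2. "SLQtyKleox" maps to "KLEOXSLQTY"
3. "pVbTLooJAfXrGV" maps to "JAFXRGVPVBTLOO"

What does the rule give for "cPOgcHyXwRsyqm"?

Rule — swap the front and back halves of the string, then convert every letter to uppercase.
For "cPOgcHyXwRsyqm", step one produces "XwRsyqmcPOgcHy"; step two turns that into "XWRSYQMCPOGCHY".

XWRSYQMCPOGCHY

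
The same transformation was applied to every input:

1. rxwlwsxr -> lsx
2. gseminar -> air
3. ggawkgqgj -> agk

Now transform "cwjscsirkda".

adks

The transformation: sort the characters into alphabetical order, then keep one character in every 3, starting at position 1 (positions 1st, 4th, 7th, ...).
Working it through for "cwjscsirkda": intermediate "accdijkrssw", final "adks".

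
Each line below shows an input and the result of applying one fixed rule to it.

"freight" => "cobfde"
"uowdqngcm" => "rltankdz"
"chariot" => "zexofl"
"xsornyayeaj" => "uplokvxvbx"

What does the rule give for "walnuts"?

What's happening: delete the last character, then shift every letter 3 places backward in the alphabet (wrapping around).
Applying both steps to "walnuts": "walnut", then "txikrq".

txikrq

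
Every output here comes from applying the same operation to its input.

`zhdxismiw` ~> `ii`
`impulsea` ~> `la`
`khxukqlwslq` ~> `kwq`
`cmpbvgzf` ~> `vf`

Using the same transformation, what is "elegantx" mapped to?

ax

The rule is to keep one character in every 3, starting at position 2 (positions 2nd, 5th, 8th, ...), then delete the first character.
Starting from "elegantx": after the first operation, "lax"; after the second, "ax".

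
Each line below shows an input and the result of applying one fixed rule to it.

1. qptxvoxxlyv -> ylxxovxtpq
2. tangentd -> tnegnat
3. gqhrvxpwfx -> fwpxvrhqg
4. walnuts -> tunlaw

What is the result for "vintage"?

gatniv

The pattern: reverse the string, then delete the first character.
Working it through for "vintage": intermediate "egatniv", final "gatniv".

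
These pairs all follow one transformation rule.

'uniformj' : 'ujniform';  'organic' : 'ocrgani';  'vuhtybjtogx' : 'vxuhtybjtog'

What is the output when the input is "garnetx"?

gxarnet

In each case the input is transformed by: swap the first and last characters, then move the last character to the front.
For "garnetx", step one produces "xarnetg"; step two turns that into "gxarnet".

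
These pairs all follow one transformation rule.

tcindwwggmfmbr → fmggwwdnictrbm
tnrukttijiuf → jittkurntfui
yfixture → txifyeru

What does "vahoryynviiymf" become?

iivnyyrohavfmy

In each case the input is transformed by: reverse the string, then move the first 3 characters to the end (rotate left by 3).
For "vahoryynviiymf", step one produces "fmyiivnyyrohav"; step two turns that into "iivnyyrohavfmy".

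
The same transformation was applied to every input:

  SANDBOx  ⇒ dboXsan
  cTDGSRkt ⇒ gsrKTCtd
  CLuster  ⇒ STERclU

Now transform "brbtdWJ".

TDwjBRB

The rule is to move the first 3 characters to the end (rotate left by 3), then flip the case of every letter.
On "brbtdWJ": the first step gives "tdWJbrb", and the second then gives "TDwjBRB".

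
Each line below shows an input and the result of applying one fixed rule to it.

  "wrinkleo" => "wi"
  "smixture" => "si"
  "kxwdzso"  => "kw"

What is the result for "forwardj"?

Each output is the input with this applied: keep every other character starting from the first (positions 1st, 3rd, 5th, ...), then delete the last 2 characters.
For "forwardj", step one produces "frad"; step two turns that into "fr".

fr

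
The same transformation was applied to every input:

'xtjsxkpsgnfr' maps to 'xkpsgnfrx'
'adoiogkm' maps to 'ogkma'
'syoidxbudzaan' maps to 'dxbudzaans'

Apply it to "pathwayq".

wayqp

In each case the input is transformed by: move the first character to the end, then delete the first 3 characters.
Starting from "pathwayq": after the first operation, "athwayqp"; after the second, "wayqp".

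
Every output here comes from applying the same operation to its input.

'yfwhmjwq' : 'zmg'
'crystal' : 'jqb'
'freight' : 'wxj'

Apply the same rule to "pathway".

What's happening: shift every letter 10 places backward in the alphabet (wrapping around), then keep only the last 3 characters.
For "pathway", step one produces "fqjxmqo"; step two turns that into "mqo".

mqo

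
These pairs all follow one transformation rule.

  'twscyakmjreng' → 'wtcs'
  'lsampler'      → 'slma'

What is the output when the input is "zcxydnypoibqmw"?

czyx

Looking at the pairs, the operation is to swap each adjacent pair of characters (1↔2, 3↔4, ...), then keep only the first 4 characters.
So "zcxydnypoibqmw" becomes "czyx".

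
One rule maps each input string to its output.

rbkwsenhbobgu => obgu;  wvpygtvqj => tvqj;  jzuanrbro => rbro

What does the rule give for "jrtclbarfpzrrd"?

zrrd

Each output is the input with this applied: keep only the last 4 characters.
So "jrtclbarfpzrrd" becomes "zrrd".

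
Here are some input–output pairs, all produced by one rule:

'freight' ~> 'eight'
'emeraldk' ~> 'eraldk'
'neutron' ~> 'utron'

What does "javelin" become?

velin

Rule — delete the first 2 characters.
Applying that to "javelin" gives "velin".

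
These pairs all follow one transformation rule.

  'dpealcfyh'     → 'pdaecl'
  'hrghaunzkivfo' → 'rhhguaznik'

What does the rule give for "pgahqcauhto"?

gphacqua

What's happening: delete the last 3 characters, then swap each adjacent pair of characters (1↔2, 3↔4, ...).
For "pgahqcauhto", step one produces "pgahqcau"; step two turns that into "gphacqua".
(Check on "hrghaunzkivfo": → "hrghaunzki" → "rhhguaznik" ✓)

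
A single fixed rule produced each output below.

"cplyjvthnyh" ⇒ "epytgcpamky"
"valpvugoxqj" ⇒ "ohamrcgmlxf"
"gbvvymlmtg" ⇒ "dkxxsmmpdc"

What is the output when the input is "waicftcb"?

Each output is the input with this applied: move the last 3 characters to the front (rotate right by 3), then shift every letter 9 places backward in the alphabet (wrapping around).
On "waicftcb" that produces "ktsnrztw".
(Check on "gbvvymlmtg": → "mtggbvvyml" → "dkxxsmmpdc" ✓)

ktsnrztw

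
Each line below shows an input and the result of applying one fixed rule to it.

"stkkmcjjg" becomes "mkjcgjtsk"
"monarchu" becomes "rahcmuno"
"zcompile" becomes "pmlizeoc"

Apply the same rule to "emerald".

The pattern: move the first 3 characters to the end (rotate left by 3), then swap each adjacent pair of characters (1↔2, 3↔4, ...).
On "emerald": the first step gives "raldeme", and the second then gives "ardlmee".

ardlmee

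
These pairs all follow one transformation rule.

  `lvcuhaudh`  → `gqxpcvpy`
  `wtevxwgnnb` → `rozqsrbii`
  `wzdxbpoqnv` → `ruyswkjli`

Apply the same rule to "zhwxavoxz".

ucrsvqjs

The pattern: shift every letter 5 places backward in the alphabet (wrapping around), then delete the last character.
Starting from "zhwxavoxz": after the first operation, "ucrsvqjsu"; after the second, "ucrsvqjs".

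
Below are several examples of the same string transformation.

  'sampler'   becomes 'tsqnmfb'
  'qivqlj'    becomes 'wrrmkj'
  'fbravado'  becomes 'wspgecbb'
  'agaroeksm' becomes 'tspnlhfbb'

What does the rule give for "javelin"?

The rule is to shift every letter 1 place forward in the alphabet (wrapping around), then sort the characters into reverse alphabetical order.
Applying both steps to "javelin": "kbwfmjo", then "womkjfb".

womkjfb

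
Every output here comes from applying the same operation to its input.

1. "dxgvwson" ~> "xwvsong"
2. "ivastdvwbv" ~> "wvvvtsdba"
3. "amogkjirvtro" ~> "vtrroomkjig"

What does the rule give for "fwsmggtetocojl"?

wttsoomljggec

In each case the input is transformed by: delete the first character, then sort the characters into reverse alphabetical order.
"fwsmggtetocojl" → "wttsoomljggec".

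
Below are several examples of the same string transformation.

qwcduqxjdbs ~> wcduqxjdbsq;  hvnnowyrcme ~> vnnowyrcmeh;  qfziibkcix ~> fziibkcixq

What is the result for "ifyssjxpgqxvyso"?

The pattern: move the first character to the end.
Applying that to "ifyssjxpgqxvyso" gives "fyssjxpgqxvysoi".

fyssjxpgqxvysoi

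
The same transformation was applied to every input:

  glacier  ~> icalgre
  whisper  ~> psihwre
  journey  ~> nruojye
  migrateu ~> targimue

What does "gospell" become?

In each case the input is transformed by: reverse the string, then move the first 2 characters to the end (rotate left by 2).
For "gospell", step one produces "llepsog"; step two turns that into "epsogll".

epsogll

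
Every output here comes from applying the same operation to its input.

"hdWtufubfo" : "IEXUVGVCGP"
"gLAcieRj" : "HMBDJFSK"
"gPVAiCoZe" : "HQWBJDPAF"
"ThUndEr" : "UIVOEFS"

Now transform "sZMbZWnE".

TANCAXOF

The transformation: shift every letter 1 place forward in the alphabet (wrapping around), then convert every letter to uppercase.
Doing the same to "sZMbZWnE": "TANCAXOF".
(Check on "ThUndEr": → "UiVoeFs" → "UIVOEFS" ✓)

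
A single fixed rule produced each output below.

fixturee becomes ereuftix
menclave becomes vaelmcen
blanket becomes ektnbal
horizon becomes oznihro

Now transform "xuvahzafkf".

kffaxzuhva

Looking at the pairs, the operation is to move the last 2 characters to the front (rotate right by 2), then take characters alternately from the front and the back (1st, last, 2nd, 2nd-last, ...).
On "xuvahzafkf": the first step gives "kfxuvahzaf", and the second then gives "kffaxzuhva".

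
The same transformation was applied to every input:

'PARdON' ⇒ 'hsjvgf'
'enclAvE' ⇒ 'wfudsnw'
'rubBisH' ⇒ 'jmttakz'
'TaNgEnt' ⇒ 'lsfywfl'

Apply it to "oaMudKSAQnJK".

gsemvcksifbc

The pattern: shift every letter 8 places backward in the alphabet (wrapping around), then convert every letter to lowercase.
Doing the same to "oaMudKSAQnJK": "gsemvcksifbc".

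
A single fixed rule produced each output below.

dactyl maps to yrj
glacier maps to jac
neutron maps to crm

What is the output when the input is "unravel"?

Rule — shift every letter 2 places backward in the alphabet (wrapping around), then keep every other character starting from the second (positions 2nd, 4th, 6th, ...).
Applying both steps to "unravel": "slpytcj", then "lyc".

lyc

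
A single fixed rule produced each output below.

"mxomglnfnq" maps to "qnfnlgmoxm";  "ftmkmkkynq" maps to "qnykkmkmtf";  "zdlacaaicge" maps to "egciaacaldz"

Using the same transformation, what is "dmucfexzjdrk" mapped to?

Rule — reverse the string.
Applying that to "dmucfexzjdrk" gives "krdjzxefcumd".

krdjzxefcumd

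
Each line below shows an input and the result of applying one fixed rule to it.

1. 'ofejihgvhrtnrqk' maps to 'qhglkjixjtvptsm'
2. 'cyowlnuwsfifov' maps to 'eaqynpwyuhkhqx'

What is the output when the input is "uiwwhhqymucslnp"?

Each output is the input with this applied: shift every letter 2 places forward in the alphabet (wrapping around).
On "uiwwhhqymucslnp" that produces "wkyyjjsaoweunpr".

wkyyjjsaoweunpr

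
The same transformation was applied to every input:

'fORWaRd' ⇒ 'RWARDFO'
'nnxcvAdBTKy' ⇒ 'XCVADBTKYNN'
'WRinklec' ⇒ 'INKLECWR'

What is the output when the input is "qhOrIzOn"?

Looking at the pairs, the operation is to move the first 2 characters to the end (rotate left by 2), then convert every letter to uppercase.
Working it through for "qhOrIzOn": intermediate "OrIzOnqh", final "ORIZONQH".

ORIZONQH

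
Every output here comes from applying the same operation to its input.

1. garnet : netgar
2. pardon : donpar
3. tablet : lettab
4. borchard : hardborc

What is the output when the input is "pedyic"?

yicped

In each case the input is transformed by: swap the front and back halves of the string.
So "pedyic" becomes "yicped".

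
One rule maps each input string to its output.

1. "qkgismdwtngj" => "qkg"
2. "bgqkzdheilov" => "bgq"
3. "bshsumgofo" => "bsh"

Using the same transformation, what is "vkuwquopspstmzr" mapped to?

Rule — keep only the first 3 characters.
Applying that to "vkuwquopspstmzr" gives "vku".

vku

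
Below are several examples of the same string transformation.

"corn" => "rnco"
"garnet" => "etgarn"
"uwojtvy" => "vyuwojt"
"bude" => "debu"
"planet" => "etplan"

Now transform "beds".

Each output is the input with this applied: move the last 2 characters to the front (rotate right by 2).
On "beds" that produces "dsbe".

dsbe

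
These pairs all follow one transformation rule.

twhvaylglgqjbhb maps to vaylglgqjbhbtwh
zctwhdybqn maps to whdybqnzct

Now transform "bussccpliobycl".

The pattern: move the first 3 characters to the end (rotate left by 3).
On "bussccpliobycl" that produces "sccpliobyclbus".

sccpliobyclbus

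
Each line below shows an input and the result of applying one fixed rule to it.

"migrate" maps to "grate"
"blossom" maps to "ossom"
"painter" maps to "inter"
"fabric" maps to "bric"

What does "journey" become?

urney

The transformation: delete the first 2 characters.
On "journey" that produces "urney".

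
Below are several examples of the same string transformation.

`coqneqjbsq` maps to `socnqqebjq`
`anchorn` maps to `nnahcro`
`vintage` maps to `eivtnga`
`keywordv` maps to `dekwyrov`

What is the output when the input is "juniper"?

The pattern: swap each adjacent pair of characters (1↔2, 3↔4, ...), then move the last character to the front.
For "juniper", step one produces "ujinepr"; step two turns that into "rujinep".

rujinep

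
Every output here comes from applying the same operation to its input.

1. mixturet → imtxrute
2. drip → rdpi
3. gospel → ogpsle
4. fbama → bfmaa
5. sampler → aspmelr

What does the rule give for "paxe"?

Each output is the input with this applied: swap each adjacent pair of characters (1↔2, 3↔4, ...).
Doing the same to "paxe": "apex".

apex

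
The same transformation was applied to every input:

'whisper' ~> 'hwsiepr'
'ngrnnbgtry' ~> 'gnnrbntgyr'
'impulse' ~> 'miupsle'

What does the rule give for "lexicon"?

Looking at the pairs, the operation is to swap each adjacent pair of characters (1↔2, 3↔4, ...).
For "lexicon" the result is "elixocn".

elixocn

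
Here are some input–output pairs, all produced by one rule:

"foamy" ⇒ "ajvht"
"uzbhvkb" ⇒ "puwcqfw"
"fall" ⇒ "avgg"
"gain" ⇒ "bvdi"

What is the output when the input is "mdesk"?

hyznf

Looking at the pairs, the operation is to shift every letter 5 places backward in the alphabet (wrapping around).
On "mdesk" that produces "hyznf".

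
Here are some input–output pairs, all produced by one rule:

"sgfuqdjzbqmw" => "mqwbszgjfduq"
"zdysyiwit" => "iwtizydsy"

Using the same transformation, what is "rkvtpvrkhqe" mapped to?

In each case the input is transformed by: move the last 2 characters to the front (rotate right by 2), then take characters alternately from the front and the back (1st, last, 2nd, 2nd-last, ...).
For "rkvtpvrkhqe", step one produces "qerkvtpvrkh"; step two turns that into "qhekrrkvvpt".

qhekrrkvvpt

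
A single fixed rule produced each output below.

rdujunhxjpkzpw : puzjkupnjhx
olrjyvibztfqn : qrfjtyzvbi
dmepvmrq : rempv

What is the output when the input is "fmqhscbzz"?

zqbhcs

What's happening: take characters alternately from the front and the back (1st, last, 2nd, 2nd-last, ...), then delete the first 3 characters.
For "fmqhscbzz" the result is "zqbhcs".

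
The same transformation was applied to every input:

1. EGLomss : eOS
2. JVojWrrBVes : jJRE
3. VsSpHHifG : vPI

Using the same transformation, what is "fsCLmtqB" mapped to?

Rule — keep one character in every 3, starting at position 1 (positions 1st, 4th, 7th, ...), then flip the case of every letter.
For "fsCLmtqB", step one produces "fLq"; step two turns that into "FlQ".

FlQ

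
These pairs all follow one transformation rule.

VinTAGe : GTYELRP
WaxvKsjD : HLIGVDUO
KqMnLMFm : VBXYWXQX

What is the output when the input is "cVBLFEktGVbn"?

Looking at the pairs, the operation is to shift every letter 11 places forward in the alphabet (wrapping around), then convert every letter to uppercase.
Working it through for "cVBLFEktGVbn": intermediate "nGMWQPveRGmy", final "NGMWQPVERGMY".

NGMWQPVERGMY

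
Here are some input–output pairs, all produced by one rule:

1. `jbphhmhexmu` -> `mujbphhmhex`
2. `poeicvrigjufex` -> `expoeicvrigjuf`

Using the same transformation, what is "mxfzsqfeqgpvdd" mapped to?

The rule is to move the last 2 characters to the front (rotate right by 2).
So "mxfzsqfeqgpvdd" becomes "ddmxfzsqfeqgpv".

ddmxfzsqfeqgpv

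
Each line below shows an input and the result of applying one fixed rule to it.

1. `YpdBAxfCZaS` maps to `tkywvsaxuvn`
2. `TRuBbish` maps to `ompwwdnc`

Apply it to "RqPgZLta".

mlkbugov

What's happening: shift every letter 5 places backward in the alphabet (wrapping around), then convert every letter to lowercase.
For "RqPgZLta", step one produces "MlKbUGov"; step two turns that into "mlkbugov".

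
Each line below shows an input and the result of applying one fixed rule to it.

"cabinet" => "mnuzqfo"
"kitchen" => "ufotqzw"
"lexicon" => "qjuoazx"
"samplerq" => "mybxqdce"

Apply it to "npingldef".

In each case the input is transformed by: shift every letter 12 places forward in the alphabet (wrapping around), then move the first character to the end.
Starting from "npingldef": after the first operation, "zbuzsxpqr"; after the second, "buzsxpqrz".
(Check on "lexicon": → "xqjuoaz" → "qjuoazx" ✓)

buzsxpqrz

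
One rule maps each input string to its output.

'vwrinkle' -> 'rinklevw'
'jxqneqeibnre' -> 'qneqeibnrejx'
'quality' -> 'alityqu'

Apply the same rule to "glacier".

aciergl

The pattern: move the first 2 characters to the end (rotate left by 2).
"glacier" → "aciergl".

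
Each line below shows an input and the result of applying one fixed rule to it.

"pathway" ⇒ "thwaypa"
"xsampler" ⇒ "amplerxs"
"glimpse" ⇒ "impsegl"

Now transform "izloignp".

The rule is to move the first 2 characters to the end (rotate left by 2).
Doing the same to "izloignp": "loignpiz".

loignpiz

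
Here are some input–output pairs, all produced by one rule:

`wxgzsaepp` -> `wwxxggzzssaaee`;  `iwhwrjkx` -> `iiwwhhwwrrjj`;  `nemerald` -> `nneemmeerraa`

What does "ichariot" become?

iicchhaarrii

Looking at the pairs, the operation is to delete the last 2 characters, then double every character.
On "ichariot": the first step gives "ichari", and the second then gives "iicchhaarrii".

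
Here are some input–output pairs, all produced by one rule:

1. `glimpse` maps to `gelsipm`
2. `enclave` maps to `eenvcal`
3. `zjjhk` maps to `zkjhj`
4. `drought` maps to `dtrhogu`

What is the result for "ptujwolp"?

pptluojw

In each case the input is transformed by: take characters alternately from the front and the back (1st, last, 2nd, 2nd-last, ...).
Doing the same to "ptujwolp": "pptluojw".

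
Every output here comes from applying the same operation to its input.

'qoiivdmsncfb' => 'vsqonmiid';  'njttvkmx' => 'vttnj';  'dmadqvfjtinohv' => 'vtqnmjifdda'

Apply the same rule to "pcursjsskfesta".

usssrpkjfec

In each case the input is transformed by: delete the last 3 characters, then sort the characters into reverse alphabetical order.
For "pcursjsskfesta", step one produces "pcursjsskfe"; step two turns that into "usssrpkjfec".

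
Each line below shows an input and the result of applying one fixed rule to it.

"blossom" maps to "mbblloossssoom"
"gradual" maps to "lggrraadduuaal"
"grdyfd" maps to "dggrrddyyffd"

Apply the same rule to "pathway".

In each case the input is transformed by: double every character, then move the last character to the front.
Working it through for "pathway": intermediate "ppaatthhwwaayy", final "yppaatthhwwaay".
(Check on "gradual": → "ggrraadduuaall" → "lggrraadduuaal" ✓)

yppaatthhwwaay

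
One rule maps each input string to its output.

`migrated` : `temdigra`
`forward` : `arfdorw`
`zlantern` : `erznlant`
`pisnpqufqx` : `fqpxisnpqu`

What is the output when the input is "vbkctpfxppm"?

In each case the input is transformed by: swap the first and last characters, then move the last 3 characters to the front (rotate right by 3).
On "vbkctpfxppm": the first step gives "mbkctpfxppv", and the second then gives "ppvmbkctpfx".

ppvmbkctpfx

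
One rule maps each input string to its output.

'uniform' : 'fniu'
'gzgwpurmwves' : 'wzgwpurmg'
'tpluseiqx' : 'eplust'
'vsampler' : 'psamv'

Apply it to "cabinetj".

nabic

The transformation: delete the last 3 characters, then swap the first and last characters.
Starting from "cabinetj": after the first operation, "cabin"; after the second, "nabic".
(Check on "gzgwpurmwves": → "gzgwpurmw" → "wzgwpurmg" ✓)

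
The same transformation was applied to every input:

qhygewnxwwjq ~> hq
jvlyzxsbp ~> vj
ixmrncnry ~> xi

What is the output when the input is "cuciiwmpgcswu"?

Looking at the pairs, the operation is to swap each adjacent pair of characters (1↔2, 3↔4, ...), then keep only the first 2 characters.
"cuciiwmpgcswu" → "ucicwipmcgwsu" → "uc".

uc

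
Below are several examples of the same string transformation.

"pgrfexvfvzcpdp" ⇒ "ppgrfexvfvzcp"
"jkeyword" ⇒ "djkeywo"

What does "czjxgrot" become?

The transformation: move the last 2 characters to the front (rotate right by 2), then delete the first character.
Starting from "czjxgrot": after the first operation, "otczjxgr"; after the second, "tczjxgr".

tczjxgr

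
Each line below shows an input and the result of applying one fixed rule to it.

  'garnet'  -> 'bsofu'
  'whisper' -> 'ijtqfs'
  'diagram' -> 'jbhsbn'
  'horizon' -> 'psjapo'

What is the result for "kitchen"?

The transformation: shift every letter 1 place forward in the alphabet (wrapping around), then delete the first character.
On "kitchen": the first step gives "ljudifo", and the second then gives "judifo".

judifo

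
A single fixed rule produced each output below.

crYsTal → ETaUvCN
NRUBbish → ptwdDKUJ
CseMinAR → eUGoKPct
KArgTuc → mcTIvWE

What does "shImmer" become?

What's happening: flip the case of every letter, then shift every letter 2 places forward in the alphabet (wrapping around).
Applying both steps to "shImmer": "SHiMMER", then "UJkOOGT".
(Check on "NRUBbish": → "nrubBISH" → "ptwdDKUJ" ✓)

UJkOOGT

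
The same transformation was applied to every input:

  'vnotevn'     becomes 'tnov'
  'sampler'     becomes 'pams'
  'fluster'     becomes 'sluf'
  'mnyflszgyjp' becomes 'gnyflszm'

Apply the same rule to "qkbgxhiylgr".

ykbgxhiq

The pattern: delete the last 3 characters, then swap the first and last characters.
Applying both steps to "qkbgxhiylgr": "qkbgxhiy", then "ykbgxhiq".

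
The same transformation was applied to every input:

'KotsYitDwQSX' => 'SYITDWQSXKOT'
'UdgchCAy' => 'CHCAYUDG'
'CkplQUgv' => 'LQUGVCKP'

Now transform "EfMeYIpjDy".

What's happening: move the first 3 characters to the end (rotate left by 3), then convert every letter to uppercase.
"EfMeYIpjDy" → "eYIpjDyEfM" → "EYIPJDYEFM".

EYIPJDYEFM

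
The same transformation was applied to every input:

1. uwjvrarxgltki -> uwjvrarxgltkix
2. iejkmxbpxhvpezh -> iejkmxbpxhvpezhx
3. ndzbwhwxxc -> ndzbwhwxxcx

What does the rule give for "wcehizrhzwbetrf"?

In each case the input is transformed by: append "x".
For "wcehizrhzwbetrf" the result is "wcehizrhzwbetrfx".

wcehizrhzwbetrfx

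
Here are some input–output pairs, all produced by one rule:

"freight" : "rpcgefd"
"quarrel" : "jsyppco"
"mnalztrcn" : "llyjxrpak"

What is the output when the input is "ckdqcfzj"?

hiboadxa

The rule is to swap the first and last characters, then shift every letter 2 places backward in the alphabet (wrapping around).
Starting from "ckdqcfzj": after the first operation, "jkdqcfzc"; after the second, "hiboadxa".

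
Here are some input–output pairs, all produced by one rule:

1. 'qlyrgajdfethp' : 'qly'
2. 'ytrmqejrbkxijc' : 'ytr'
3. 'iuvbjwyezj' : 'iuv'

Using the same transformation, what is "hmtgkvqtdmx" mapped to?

The pattern: keep only the first 3 characters.
Doing the same to "hmtgkvqtdmx": "hmt".

hmt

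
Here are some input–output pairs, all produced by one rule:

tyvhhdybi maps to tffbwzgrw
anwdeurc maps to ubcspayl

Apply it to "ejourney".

The rule is to shift every letter 2 places backward in the alphabet (wrapping around), then move the first 2 characters to the end (rotate left by 2).
Starting from "ejourney": after the first operation, "chmsplcw"; after the second, "msplcwch".
(Check on "tyvhhdybi": → "rwtffbwzg" → "tffbwzgrw" ✓)

msplcwch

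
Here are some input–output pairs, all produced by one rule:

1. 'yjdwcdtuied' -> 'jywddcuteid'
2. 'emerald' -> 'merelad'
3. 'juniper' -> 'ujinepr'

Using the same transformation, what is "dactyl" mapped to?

Looking at the pairs, the operation is to swap each adjacent pair of characters (1↔2, 3↔4, ...).
Doing the same to "dactyl": "adtcly".

adtcly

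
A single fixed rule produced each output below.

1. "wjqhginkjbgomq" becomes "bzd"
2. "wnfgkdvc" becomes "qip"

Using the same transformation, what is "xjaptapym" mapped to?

clz

Rule — shift every letter 13 places forward in the alphabet (wrapping around) — i.e. ROT13, then keep only the last 3 characters.
On "xjaptapym": the first step gives "kwncgnclz", and the second then gives "clz".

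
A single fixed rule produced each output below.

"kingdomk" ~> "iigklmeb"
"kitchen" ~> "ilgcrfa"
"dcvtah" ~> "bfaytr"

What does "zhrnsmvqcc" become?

Each output is the input with this applied: take characters alternately from the front and the back (1st, last, 2nd, 2nd-last, ...), then shift every letter 2 places backward in the alphabet (wrapping around).
For "zhrnsmvqcc", step one produces "zchcrqnvsm"; step two turns that into "xafapoltqk".

xafapoltqk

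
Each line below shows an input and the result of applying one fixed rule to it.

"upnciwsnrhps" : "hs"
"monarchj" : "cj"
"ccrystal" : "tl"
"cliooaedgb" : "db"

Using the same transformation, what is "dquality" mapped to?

iy

Rule — keep every other character starting from the second (positions 2nd, 4th, 6th, ...), then keep only the last 2 characters.
"dquality" → "qaiy" → "iy".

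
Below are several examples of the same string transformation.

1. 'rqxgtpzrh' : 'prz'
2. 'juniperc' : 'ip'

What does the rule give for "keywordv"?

Each output is the input with this applied: sort the characters into alphabetical order, then keep one character in every 3, starting at position 3 (positions 3rd, 6th, 9th, ...).
Starting from "keywordv": after the first operation, "dekorvwy"; after the second, "kv".

kv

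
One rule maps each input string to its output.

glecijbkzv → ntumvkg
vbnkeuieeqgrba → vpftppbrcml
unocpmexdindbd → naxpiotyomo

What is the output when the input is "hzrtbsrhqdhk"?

What's happening: delete the first 3 characters, then shift every letter 11 places forward in the alphabet (wrapping around).
For "hzrtbsrhqdhk", step one produces "tbsrhqdhk"; step two turns that into "emdcsbosv".

emdcsbosv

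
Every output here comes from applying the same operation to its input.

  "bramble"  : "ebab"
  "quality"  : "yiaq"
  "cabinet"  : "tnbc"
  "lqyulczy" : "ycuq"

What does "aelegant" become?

taee

The transformation: reverse the string, then keep every other character starting from the first (positions 1st, 3rd, 5th, ...).
"aelegant" → "tnagelea" → "taee".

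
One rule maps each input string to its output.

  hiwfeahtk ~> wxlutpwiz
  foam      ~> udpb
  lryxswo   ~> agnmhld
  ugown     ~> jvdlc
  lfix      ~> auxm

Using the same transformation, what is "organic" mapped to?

dgvpcxr

What's happening: shift every letter 11 places backward in the alphabet (wrapping around).
For "organic" the result is "dgvpcxr".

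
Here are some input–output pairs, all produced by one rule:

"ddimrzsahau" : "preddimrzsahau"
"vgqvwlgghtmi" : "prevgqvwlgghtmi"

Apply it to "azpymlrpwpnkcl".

preazpymlrpwpnkcl

The rule is to prepend "pre".
On "azpymlrpwpnkcl" that produces "preazpymlrpwpnkcl".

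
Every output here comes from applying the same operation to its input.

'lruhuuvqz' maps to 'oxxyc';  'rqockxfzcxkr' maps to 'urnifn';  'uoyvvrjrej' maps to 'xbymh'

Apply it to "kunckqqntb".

nqntw

The pattern: keep every other character starting from the first (positions 1st, 3rd, 5th, ...), then shift every letter 3 places forward in the alphabet (wrapping around).
Starting from "kunckqqntb": after the first operation, "knkqt"; after the second, "nqntw".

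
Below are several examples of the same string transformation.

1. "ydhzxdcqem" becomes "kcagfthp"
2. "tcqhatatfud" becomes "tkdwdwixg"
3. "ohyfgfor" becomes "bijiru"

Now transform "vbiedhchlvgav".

Rule — shift every letter 3 places forward in the alphabet (wrapping around), then delete the first 2 characters.
So "vbiedhchlvgav" becomes "lhgkfkoyjdy".
(Check on "ohyfgfor": → "rkbijiru" → "bijiru" ✓)

lhgkfkoyjdy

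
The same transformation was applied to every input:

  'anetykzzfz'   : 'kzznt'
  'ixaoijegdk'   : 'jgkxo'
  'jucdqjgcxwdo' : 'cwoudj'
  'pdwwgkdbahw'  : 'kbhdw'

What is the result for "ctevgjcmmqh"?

jmqtv

The transformation: keep every other character starting from the second (positions 2nd, 4th, 6th, ...), then move the last 3 characters to the front (rotate right by 3).
Applying that to "ctevgjcmmqh" gives "jmqtv".
(Check on "pdwwgkdbahw": → "dwkbh" → "kbhdw" ✓)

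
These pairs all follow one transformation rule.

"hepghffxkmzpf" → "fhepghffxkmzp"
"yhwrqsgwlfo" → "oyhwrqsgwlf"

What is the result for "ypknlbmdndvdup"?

The rule is to move the last character to the front.
On "ypknlbmdndvdup" that produces "pypknlbmdndvdu".

pypknlbmdndvdu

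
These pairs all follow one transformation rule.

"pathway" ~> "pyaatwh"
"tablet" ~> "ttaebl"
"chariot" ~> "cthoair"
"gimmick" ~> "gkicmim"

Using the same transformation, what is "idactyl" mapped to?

ildyatc

What's happening: take characters alternately from the front and the back (1st, last, 2nd, 2nd-last, ...).
Doing the same to "idactyl": "ildyatc".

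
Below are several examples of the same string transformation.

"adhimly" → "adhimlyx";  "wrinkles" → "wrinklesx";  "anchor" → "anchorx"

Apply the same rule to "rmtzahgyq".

rmtzahgyqx

The pattern: append "x".
Applying that to "rmtzahgyq" gives "rmtzahgyqx".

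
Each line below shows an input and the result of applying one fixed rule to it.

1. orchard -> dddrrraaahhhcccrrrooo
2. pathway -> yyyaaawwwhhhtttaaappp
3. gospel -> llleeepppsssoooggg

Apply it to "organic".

ccciiinnnaaagggrrrooo

Each output is the input with this applied: reverse the string, then repeat every character 3 times.
Applying both steps to "organic": "cinagro", then "ccciiinnnaaagggrrrooo".
(Check on "gospel": → "lepsog" → "llleeepppsssoooggg" ✓)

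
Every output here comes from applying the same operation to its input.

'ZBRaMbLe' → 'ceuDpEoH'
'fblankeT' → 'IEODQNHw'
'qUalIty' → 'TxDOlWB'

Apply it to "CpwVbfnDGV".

The rule is to flip the case of every letter, then shift every letter 3 places forward in the alphabet (wrapping around).
Working it through for "CpwVbfnDGV": intermediate "cPWvBFNdgv", final "fSZyEIQgjy".

fSZyEIQgjy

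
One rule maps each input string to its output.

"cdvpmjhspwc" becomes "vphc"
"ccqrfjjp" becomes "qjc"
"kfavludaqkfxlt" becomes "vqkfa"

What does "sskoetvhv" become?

vsh

The transformation: sort the characters into reverse alphabetical order, then keep one character in every 3, starting at position 2 (positions 2nd, 5th, 8th, ...).
Starting from "sskoetvhv": after the first operation, "vvtssokhe"; after the second, "vsh".
(Check on "cdvpmjhspwc": → "wvsppmjhdcc" → "vphc" ✓)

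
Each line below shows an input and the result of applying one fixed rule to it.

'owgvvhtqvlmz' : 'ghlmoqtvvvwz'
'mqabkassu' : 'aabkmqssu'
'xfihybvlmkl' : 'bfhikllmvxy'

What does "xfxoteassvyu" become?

The pattern: sort the characters into alphabetical order.
Doing the same to "xfxoteassvyu": "aefosstuvxxy".

aefosstuvxxy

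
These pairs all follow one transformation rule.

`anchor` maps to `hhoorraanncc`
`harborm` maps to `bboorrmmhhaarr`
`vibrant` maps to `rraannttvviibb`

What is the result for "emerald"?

rraallddeemmee

Rule — move the first 3 characters to the end (rotate left by 3), then double every character.
For "emerald", step one produces "raldeme"; step two turns that into "rraallddeemmee".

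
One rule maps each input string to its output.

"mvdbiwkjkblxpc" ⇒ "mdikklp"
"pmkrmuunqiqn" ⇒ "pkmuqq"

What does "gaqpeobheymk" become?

gqebem

The rule is to keep every other character starting from the first (positions 1st, 3rd, 5th, ...).
So "gaqpeobheymk" becomes "gqebem".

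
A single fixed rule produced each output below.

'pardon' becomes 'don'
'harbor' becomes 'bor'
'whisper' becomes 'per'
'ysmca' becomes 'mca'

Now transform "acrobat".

In each case the input is transformed by: keep only the last 3 characters.
"acrobat" → "bat".

bat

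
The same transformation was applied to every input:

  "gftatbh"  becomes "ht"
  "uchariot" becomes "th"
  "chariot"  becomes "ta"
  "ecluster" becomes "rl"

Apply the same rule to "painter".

Rule — move the last 3 characters to the front (rotate right by 3), then keep one character in every 3, starting at position 3 (positions 3rd, 6th, 9th, ...).
Starting from "painter": after the first operation, "terpain"; after the second, "ri".

ri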